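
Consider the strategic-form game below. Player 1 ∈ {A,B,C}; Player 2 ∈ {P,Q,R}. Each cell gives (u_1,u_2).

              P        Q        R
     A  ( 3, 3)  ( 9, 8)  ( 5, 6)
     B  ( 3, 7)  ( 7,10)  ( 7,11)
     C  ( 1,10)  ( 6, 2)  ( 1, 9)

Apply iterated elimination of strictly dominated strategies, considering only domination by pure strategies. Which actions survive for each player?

Remaining: P1:{A,B} P2:{Q,R}

P1 drop C (A beats it: P:3>1 Q:9>6 R:5>1)
P2 drop P (Q beats it: A:8>3 B:10>7)
P1→{A,B} P2→{Q,R}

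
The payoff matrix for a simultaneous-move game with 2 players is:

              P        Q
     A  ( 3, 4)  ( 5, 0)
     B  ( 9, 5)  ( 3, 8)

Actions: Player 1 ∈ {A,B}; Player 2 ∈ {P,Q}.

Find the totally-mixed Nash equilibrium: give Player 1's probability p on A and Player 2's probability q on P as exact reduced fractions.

(p,q) = (3/7, 1/4)

P1 indiff ⇒ q·3+(1-q)·5 = q·9+(1-q)·3 ⇒ q(-6) = (1-q)(-2) ⇒ q = 1/4
P2 indiff ⇒ p·4+(1-p)·5 = p·0+(1-p)·8 ⇒ p(4) = (1-p)(3) ⇒ p = 3/7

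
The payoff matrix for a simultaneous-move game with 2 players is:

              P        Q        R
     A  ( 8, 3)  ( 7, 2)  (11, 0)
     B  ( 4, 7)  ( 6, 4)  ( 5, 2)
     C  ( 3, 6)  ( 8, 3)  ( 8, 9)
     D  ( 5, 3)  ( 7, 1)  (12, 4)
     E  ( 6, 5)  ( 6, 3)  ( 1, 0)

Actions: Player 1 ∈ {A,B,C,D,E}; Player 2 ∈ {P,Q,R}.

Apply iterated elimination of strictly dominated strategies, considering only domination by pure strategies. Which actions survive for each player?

P1 drop B (A beats it: P:8>4 Q:7>6 R:11>5)
P1 drop E (A beats it: P:8>6 Q:7>6 R:11>1)
P2 drop Q (P beats it: A:3>2 C:6>3 D:3>1)
P1 drop C (A beats it: P:8>3 R:11>8)
P1→{A,D} P2→{P,R}

IESDS → P1:{A,D} P2:{P,R}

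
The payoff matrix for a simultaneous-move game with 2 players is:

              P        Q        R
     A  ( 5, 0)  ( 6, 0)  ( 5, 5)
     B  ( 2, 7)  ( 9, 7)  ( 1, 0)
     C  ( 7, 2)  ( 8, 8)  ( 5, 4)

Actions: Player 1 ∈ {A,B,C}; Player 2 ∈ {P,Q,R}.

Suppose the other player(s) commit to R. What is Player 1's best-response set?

u_1(A vs R) = 5
u_1(B vs R) = 1
u_1(C vs R) = 5
max payoff 5 at {A,C}

P1 best: {A,C}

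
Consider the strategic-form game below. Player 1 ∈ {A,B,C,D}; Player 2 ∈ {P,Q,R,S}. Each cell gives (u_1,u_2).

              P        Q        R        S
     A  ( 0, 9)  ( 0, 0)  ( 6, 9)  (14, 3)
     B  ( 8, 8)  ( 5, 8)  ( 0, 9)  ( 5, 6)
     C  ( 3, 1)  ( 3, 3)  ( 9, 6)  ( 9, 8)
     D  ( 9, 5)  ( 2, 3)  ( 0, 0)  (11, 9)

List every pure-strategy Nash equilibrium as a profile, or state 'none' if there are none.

(A,P): not NE [P1→D gives 9>0]
(A,Q): not NE [P1→B gives 5>0; P2→R gives 9>0]
(A,R): not NE [P1→C gives 9>6]
(A,S): not NE [P2→R gives 9>3]
(B,P): not NE [P1→D gives 9>8; P2→R gives 9>8]
(B,Q): not NE [P2→R gives 9>8]
(B,R): not NE [P1→C gives 9>0]
(B,S): not NE [P1→A gives 14>5; P2→R gives 9>6]
(C,P): not NE [P1→D gives 9>3; P2→S gives 8>1]
(C,Q): not NE [P1→B gives 5>3; P2→S gives 8>3]
(C,R): not NE [P2→S gives 8>6]
(C,S): not NE [P1→A gives 14>9]
(D,P): not NE [P2→S gives 9>5]
(D,Q): not NE [P1→B gives 5>2; P2→S gives 9>3]
(D,R): not NE [P1→C gives 9>0; P2→S gives 9>0]
(D,S): not NE [P1→A gives 14>11]

No pure NE.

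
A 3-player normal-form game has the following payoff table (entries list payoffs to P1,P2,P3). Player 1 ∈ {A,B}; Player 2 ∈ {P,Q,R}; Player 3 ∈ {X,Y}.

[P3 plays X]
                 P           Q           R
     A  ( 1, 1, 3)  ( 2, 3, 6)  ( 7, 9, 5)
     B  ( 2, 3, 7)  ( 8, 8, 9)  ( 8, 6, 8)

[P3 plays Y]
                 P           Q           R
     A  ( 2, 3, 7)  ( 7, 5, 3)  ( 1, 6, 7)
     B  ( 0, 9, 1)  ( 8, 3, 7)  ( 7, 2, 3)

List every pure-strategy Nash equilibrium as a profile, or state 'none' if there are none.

Nash profiles: (B,Q,X)

(A,P,X): not NE [P1→B gives 2>1; P2→R gives 9>1; P3→Y gives 7>3]
(A,P,Y): not NE [P2→R gives 6>3]
(A,Q,X): not NE [P1→B gives 8>2; P2→R gives 9>3]
(A,Q,Y): not NE [P1→B gives 8>7; P2→R gives 6>5; P3→X gives 6>3]
(A,R,X): not NE [P1→B gives 8>7; P3→Y gives 7>5]
(A,R,Y): not NE [P1→B gives 7>1]
(B,P,X): not NE [P2→Q gives 8>3]
(B,P,Y): not NE [P1→A gives 2>0; P3→X gives 7>1]
(B,Q,X): NE
(B,Q,Y): not NE [P2→P gives 9>3; P3→X gives 9>7]
(B,R,X): not NE [P2→Q gives 8>6]
(B,R,Y): not NE [P2→P gives 9>2; P3→X gives 8>3]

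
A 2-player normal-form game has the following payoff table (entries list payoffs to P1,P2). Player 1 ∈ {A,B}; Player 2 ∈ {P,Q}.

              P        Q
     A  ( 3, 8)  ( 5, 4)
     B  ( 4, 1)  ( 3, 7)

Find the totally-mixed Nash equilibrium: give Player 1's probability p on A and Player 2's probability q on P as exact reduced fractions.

P1 mixes 3/5 on A; P2 mixes 2/3 on P

P1 indiff ⇒ q·3+(1-q)·5 = q·4+(1-q)·3 ⇒ q(-1) = (1-q)(-2) ⇒ q = 2/3
P2 indiff ⇒ p·8+(1-p)·1 = p·4+(1-p)·7 ⇒ p(4) = (1-p)(6) ⇒ p = 3/5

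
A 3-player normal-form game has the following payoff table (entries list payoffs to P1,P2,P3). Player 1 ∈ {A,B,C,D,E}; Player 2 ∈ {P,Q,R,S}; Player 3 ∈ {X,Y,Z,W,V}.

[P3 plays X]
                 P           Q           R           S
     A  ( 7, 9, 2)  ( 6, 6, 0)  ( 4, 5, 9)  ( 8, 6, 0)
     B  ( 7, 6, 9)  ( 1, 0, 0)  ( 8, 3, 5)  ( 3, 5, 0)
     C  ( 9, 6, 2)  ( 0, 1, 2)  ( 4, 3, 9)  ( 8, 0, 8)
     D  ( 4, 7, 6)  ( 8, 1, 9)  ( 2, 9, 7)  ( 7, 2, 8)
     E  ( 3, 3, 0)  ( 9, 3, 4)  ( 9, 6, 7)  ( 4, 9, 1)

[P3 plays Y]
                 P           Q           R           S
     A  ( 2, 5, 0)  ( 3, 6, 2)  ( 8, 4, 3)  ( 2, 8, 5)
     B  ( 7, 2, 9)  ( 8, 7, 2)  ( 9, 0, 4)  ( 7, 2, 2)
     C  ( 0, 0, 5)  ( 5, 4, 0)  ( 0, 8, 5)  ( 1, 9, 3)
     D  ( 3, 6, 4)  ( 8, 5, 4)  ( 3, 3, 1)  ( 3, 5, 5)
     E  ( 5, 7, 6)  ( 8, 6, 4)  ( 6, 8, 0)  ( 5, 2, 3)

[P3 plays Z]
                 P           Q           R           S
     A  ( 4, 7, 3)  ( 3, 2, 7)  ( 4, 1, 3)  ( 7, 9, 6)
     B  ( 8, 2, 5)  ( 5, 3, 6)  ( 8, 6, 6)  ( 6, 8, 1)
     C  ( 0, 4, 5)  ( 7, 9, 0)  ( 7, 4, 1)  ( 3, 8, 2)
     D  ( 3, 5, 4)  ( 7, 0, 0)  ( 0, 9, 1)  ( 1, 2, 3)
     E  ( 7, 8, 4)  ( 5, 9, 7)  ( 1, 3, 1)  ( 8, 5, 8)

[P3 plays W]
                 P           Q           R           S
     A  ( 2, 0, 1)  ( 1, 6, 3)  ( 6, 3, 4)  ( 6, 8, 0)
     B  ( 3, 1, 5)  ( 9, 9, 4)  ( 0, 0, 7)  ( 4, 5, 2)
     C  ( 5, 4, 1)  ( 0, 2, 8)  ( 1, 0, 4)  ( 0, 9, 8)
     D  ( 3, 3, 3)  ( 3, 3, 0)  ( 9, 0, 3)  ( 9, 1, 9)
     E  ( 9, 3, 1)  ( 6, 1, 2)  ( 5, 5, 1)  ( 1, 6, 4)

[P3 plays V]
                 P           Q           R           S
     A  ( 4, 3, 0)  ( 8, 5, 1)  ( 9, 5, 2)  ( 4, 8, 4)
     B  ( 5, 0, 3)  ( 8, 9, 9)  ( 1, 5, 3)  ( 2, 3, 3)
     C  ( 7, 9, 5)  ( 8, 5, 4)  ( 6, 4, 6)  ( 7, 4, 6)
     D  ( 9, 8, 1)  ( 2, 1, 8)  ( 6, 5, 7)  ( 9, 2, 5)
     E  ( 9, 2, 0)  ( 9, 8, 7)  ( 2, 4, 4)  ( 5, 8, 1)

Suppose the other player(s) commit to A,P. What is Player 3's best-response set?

BR_3 = {Z}

u_3(X vs A,P) = 2
u_3(Y vs A,P) = 0
u_3(Z vs A,P) = 3
u_3(W vs A,P) = 1
u_3(V vs A,P) = 0
max payoff 3 at {Z}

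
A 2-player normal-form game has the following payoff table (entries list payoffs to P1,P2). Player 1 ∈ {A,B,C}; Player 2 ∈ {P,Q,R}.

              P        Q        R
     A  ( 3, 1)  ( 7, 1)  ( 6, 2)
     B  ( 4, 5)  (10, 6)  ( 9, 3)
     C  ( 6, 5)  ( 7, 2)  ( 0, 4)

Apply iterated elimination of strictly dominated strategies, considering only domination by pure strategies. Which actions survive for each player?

P1 drop A (B beats it: P:4>3 Q:10>7 R:9>6)
P2 drop R (P beats it: B:5>3 C:5>4)
P1→{B,C} P2→{P,Q}

Survivors P1:{B,C} P2:{P,Q}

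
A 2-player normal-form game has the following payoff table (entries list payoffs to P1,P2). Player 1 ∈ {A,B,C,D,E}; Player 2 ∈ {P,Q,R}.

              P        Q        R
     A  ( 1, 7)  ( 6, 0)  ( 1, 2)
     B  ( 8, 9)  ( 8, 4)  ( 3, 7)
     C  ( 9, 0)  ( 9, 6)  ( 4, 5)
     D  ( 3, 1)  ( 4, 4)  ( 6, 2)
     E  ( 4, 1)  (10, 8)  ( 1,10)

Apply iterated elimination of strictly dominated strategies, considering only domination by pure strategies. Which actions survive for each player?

Survivors P1:{C,D,E} P2:{Q,R}

P1 drop A (B beats it: P:8>1 Q:8>6 R:3>1)
P1 drop B (C beats it: P:9>8 Q:9>8 R:4>3)
P2 drop P (Q beats it: C:6>0 D:4>1 E:8>1)
P1→{C,D,E} P2→{Q,R}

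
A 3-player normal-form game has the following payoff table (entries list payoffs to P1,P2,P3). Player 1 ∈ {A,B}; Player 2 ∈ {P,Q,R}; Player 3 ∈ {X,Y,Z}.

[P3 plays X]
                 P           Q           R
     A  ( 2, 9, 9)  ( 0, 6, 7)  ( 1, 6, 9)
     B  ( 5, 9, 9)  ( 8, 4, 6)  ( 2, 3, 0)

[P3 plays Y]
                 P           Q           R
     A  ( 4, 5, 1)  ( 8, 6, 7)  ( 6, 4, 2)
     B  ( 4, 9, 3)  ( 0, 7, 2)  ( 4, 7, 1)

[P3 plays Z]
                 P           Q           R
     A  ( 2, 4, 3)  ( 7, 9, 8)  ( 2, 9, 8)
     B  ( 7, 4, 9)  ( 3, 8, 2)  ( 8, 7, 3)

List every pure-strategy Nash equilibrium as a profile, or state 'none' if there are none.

NE set: (A,Q,Z), (B,P,X)

(A,P,X): not NE [P1→B gives 5>2]
(A,P,Y): not NE [P2→Q gives 6>5; P3→X gives 9>1]
(A,P,Z): not NE [P1→B gives 7>2; P2→R gives 9>4; P3→X gives 9>3]
(A,Q,X): not NE [P1→B gives 8>0; P2→P gives 9>6; P3→Z gives 8>7]
(A,Q,Y): not NE [P3→Z gives 8>7]
(A,Q,Z): NE
(A,R,X): not NE [P1→B gives 2>1; P2→P gives 9>6]
(A,R,Y): not NE [P2→Q gives 6>4; P3→X gives 9>2]
(A,R,Z): not NE [P1→B gives 8>2; P3→X gives 9>8]
(B,P,X): NE
(B,P,Y): not NE [P3→Z gives 9>3]
(B,P,Z): not NE [P2→Q gives 8>4]
(B,Q,X): not NE [P2→P gives 9>4]
(B,Q,Y): not NE [P1→A gives 8>0; P2→P gives 9>7; P3→X gives 6>2]
(B,Q,Z): not NE [P1→A gives 7>3; P3→X gives 6>2]
(B,R,X): not NE [P2→P gives 9>3; P3→Z gives 3>0]
(B,R,Y): not NE [P1→A gives 6>4; P2→P gives 9>7; P3→Z gives 3>1]
(B,R,Z): not NE [P2→Q gives 8>7]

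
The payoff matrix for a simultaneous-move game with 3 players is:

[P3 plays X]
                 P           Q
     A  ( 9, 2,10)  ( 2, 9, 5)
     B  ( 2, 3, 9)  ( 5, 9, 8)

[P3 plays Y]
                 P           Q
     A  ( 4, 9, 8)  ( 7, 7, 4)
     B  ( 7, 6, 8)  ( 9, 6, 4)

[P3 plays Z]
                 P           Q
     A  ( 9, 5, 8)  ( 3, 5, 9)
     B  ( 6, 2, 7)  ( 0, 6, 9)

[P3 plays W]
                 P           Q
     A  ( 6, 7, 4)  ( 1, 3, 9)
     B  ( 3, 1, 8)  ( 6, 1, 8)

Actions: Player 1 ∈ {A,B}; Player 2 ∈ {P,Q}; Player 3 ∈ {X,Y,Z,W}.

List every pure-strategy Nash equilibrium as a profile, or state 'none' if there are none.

(A,P,X): not NE [P2→Q gives 9>2]
(A,P,Y): not NE [P1→B gives 7>4; P3→X gives 10>8]
(A,P,Z): not NE [P3→X gives 10>8]
(A,P,W): not NE [P3→X gives 10>4]
(A,Q,X): not NE [P1→B gives 5>2; P3→W gives 9>5]
(A,Q,Y): not NE [P1→B gives 9>7; P2→P gives 9>7; P3→W gives 9>4]
(A,Q,Z): NE
(A,Q,W): not NE [P1→B gives 6>1; P2→P gives 7>3]
(B,P,X): not NE [P1→A gives 9>2; P2→Q gives 9>3]
(B,P,Y): not NE [P3→X gives 9>8]
(B,P,Z): not NE [P1→A gives 9>6; P2→Q gives 6>2; P3→X gives 9>7]
(B,P,W): not NE [P1→A gives 6>3; P3→X gives 9>8]
(B,Q,X): not NE [P3→Z gives 9>8]
(B,Q,Y): not NE [P3→Z gives 9>4]
(B,Q,Z): not NE [P1→A gives 3>0]
(B,Q,W): not NE [P3→Z gives 9>8]

PSNE = {(A,Q,Z)}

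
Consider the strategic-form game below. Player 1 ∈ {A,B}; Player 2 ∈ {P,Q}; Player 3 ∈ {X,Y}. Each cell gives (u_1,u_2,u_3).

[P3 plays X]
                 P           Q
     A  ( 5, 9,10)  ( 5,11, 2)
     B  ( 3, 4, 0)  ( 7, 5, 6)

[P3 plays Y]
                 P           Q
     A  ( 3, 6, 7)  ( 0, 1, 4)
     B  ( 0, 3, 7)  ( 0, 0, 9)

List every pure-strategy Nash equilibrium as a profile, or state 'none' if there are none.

PSNE: ∅

(A,P,X): not NE [P2→Q gives 11>9]
(A,P,Y): not NE [P3→X gives 10>7]
(A,Q,X): not NE [P1→B gives 7>5; P3→Y gives 4>2]
(A,Q,Y): not NE [P2→P gives 6>1]
(B,P,X): not NE [P1→A gives 5>3; P2→Q gives 5>4; P3→Y gives 7>0]
(B,P,Y): not NE [P1→A gives 3>0]
(B,Q,X): not NE [P3→Y gives 9>6]
(B,Q,Y): not NE [P2→P gives 3>0]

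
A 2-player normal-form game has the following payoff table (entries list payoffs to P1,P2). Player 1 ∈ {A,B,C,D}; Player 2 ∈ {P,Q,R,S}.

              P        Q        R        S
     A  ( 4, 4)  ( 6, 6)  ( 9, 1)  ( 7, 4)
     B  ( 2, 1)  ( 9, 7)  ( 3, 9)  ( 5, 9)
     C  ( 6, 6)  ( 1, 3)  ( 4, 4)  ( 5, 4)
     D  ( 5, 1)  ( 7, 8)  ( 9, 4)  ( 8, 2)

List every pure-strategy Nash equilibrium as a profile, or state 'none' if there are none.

(A,P): not NE [P1→C gives 6>4; P2→Q gives 6>4]
(A,Q): not NE [P1→B gives 9>6]
(A,R): not NE [P2→Q gives 6>1]
(A,S): not NE [P1→D gives 8>7; P2→Q gives 6>4]
(B,P): not NE [P1→C gives 6>2; P2→S gives 9>1]
(B,Q): not NE [P2→S gives 9>7]
(B,R): not NE [P1→D gives 9>3]
(B,S): not NE [P1→D gives 8>5]
(C,P): NE
(C,Q): not NE [P1→B gives 9>1; P2→P gives 6>3]
(C,R): not NE [P1→D gives 9>4; P2→P gives 6>4]
(C,S): not NE [P1→D gives 8>5; P2→P gives 6>4]
(D,P): not NE [P1→C gives 6>5; P2→Q gives 8>1]
(D,Q): not NE [P1→B gives 9>7]
(D,R): not NE [P2→Q gives 8>4]
(D,S): not NE [P2→Q gives 8>2]

PSNE = {(C,P)}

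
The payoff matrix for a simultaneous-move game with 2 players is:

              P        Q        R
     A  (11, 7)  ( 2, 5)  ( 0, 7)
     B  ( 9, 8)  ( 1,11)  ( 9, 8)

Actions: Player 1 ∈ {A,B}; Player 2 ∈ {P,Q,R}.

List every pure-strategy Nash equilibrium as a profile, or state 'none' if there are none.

Nash profiles: (A,P)

(A,P): NE
(A,Q): not NE [P2→R gives 7>5]
(A,R): not NE [P1→B gives 9>0]
(B,P): not NE [P1→A gives 11>9; P2→Q gives 11>8]
(B,Q): not NE [P1→A gives 2>1]
(B,R): not NE [P2→Q gives 11>8]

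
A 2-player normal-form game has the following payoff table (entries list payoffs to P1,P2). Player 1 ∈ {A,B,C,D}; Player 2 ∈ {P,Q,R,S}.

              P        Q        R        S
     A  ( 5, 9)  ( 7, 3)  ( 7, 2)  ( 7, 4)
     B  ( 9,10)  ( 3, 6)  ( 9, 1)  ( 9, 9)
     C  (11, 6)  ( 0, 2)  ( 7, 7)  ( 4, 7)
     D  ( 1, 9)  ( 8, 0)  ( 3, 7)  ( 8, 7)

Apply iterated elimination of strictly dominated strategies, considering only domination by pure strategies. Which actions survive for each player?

Remaining: P1:{B,C} P2:{P,R,S}

P2 drop Q (P beats it: A:9>3 B:10>6 C:6>2 D:9>0)
P1 drop A (B beats it: P:9>5 R:9>7 S:9>7)
P1 drop D (B beats it: P:9>1 R:9>3 S:9>8)
P1→{B,C} P2→{P,R,S}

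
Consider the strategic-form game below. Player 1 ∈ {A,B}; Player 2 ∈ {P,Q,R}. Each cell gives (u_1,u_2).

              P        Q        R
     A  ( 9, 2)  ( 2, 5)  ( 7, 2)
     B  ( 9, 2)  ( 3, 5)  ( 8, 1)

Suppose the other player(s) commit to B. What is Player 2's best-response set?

u_2(P vs B) = 2
u_2(Q vs B) = 5
u_2(R vs B) = 1
max payoff 5 at {Q}

argmax u_2 = {Q}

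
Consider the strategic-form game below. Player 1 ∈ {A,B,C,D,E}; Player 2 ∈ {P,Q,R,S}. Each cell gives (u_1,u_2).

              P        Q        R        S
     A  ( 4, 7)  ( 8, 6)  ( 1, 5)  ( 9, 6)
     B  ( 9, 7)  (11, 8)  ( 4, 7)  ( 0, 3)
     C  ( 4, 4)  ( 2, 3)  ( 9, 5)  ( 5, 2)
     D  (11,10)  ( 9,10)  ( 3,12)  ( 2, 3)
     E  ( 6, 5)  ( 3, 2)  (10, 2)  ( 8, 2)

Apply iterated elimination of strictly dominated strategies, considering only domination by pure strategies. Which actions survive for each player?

P1 drop C (E beats it: P:6>4 Q:3>2 R:10>9 S:8>5)
P2 drop S (P beats it: A:7>6 B:7>3 D:10>3 E:5>2)
P1 drop A (B beats it: P:9>4 Q:11>8 R:4>1)
P1→{B,D,E} P2→{P,Q,R}

Survivors P1:{B,D,E} P2:{P,Q,R}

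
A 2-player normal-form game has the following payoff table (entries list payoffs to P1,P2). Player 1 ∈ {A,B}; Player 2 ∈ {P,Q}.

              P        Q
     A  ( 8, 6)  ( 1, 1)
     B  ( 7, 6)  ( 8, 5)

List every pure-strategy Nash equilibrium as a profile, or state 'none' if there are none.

(A,P): NE
(A,Q): not NE [P1→B gives 8>1; P2→P gives 6>1]
(B,P): not NE [P1→A gives 8>7]
(B,Q): not NE [P2→P gives 6>5]

PSNE = {(A,P)}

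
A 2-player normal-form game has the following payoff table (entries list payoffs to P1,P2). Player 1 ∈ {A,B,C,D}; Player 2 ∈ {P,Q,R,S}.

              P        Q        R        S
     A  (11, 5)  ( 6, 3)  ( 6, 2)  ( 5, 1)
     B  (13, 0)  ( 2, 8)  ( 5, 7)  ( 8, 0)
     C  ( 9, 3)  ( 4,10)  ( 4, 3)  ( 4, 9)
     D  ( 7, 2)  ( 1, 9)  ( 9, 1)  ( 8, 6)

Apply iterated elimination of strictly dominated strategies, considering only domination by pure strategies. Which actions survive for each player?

IESDS → P1:{A,B} P2:{P,Q}

P1 drop C (A beats it: P:11>9 Q:6>4 R:6>4 S:5>4)
P2 drop R (Q beats it: A:3>2 B:8>7 D:9>1)
P2 drop S (Q beats it: A:3>1 B:8>0 D:9>6)
P1 drop D (A beats it: P:11>7 Q:6>1)
P1→{A,B} P2→{P,Q}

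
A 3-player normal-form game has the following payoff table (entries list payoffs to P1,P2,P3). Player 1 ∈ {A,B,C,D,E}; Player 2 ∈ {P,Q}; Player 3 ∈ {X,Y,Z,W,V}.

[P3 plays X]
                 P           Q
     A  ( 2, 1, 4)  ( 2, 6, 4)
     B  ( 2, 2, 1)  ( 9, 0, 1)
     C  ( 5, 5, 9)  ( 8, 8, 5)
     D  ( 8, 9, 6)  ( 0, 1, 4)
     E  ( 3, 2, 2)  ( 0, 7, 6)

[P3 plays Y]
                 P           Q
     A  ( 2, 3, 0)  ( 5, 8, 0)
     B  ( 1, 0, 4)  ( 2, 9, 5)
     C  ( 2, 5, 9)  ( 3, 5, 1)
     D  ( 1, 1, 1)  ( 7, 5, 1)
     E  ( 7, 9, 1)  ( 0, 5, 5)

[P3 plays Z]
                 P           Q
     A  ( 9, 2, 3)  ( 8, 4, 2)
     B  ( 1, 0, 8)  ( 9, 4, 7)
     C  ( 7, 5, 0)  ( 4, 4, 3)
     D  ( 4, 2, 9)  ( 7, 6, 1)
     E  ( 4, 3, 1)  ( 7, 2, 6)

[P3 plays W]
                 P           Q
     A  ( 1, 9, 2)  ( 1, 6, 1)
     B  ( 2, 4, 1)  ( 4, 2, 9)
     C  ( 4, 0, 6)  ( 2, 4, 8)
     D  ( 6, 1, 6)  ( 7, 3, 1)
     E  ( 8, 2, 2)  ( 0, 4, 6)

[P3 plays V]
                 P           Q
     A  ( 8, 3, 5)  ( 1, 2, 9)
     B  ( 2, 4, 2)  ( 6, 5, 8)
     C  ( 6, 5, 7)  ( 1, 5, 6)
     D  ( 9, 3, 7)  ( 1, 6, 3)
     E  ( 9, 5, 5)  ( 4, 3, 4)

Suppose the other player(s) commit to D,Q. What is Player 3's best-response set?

P3 best: {X}

u_3(X vs D,Q) = 4
u_3(Y vs D,Q) = 1
u_3(Z vs D,Q) = 1
u_3(W vs D,Q) = 1
u_3(V vs D,Q) = 3
max payoff 4 at {X}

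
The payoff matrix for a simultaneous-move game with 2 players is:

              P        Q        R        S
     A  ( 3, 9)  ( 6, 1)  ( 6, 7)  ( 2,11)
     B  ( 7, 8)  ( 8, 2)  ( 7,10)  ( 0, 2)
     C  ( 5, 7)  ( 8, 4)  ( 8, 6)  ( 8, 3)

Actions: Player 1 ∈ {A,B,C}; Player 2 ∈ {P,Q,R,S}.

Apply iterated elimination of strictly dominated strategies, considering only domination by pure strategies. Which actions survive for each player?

P1 drop A (C beats it: P:5>3 Q:8>6 R:8>6 S:8>2)
P2 drop Q (P beats it: B:8>2 C:7>4)
P2 drop S (P beats it: B:8>2 C:7>3)
P1→{B,C} P2→{P,R}

IESDS → P1:{B,C} P2:{P,R}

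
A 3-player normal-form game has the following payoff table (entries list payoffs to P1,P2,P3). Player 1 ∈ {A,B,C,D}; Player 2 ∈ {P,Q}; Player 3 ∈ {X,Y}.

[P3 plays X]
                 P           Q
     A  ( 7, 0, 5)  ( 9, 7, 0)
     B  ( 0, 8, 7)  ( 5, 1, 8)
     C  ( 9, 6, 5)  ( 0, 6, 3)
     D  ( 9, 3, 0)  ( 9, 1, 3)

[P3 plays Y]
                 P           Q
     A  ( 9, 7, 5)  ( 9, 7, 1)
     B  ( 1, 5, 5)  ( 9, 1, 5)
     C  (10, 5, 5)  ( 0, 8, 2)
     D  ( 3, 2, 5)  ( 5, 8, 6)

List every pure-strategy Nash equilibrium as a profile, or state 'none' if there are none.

(A,P,X): not NE [P1→D gives 9>7; P2→Q gives 7>0]
(A,P,Y): not NE [P1→C gives 10>9]
(A,Q,X): not NE [P3→Y gives 1>0]
(A,Q,Y): NE
(B,P,X): not NE [P1→D gives 9>0]
(B,P,Y): not NE [P1→C gives 10>1; P3→X gives 7>5]
(B,Q,X): not NE [P1→D gives 9>5; P2→P gives 8>1]
(B,Q,Y): not NE [P2→P gives 5>1; P3→X gives 8>5]
(C,P,X): NE
(C,P,Y): not NE [P2→Q gives 8>5]
(C,Q,X): not NE [P1→D gives 9>0]
(C,Q,Y): not NE [P1→B gives 9>0; P3→X gives 3>2]
(D,P,X): not NE [P3→Y gives 5>0]
(D,P,Y): not NE [P1→C gives 10>3; P2→Q gives 8>2]
(D,Q,X): not NE [P2→P gives 3>1; P3→Y gives 6>3]
(D,Q,Y): not NE [P1→B gives 9>5]

PSNE = {(A,Q,Y), (C,P,X)}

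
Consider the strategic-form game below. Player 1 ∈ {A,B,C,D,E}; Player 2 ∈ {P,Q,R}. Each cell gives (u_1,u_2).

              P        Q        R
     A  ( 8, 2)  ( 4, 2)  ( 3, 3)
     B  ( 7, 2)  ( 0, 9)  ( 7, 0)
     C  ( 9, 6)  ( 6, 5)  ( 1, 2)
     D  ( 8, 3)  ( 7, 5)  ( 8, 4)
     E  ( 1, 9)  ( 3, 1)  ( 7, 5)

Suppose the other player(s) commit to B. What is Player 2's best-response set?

u_2(P vs B) = 2
u_2(Q vs B) = 9
u_2(R vs B) = 0
max payoff 9 at {Q}

BR_2 = {Q}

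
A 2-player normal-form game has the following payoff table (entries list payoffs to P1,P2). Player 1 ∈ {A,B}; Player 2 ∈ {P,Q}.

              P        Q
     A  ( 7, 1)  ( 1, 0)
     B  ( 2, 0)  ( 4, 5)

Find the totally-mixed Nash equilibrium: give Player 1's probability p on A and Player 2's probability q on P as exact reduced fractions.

P1 mixes 5/6 on A; P2 mixes 3/8 on P

P1 indiff ⇒ q·7+(1-q)·1 = q·2+(1-q)·4 ⇒ q(5) = (1-q)(3) ⇒ q = 3/8
P2 indiff ⇒ p·1+(1-p)·0 = p·0+(1-p)·5 ⇒ p(1) = (1-p)(5) ⇒ p = 5/6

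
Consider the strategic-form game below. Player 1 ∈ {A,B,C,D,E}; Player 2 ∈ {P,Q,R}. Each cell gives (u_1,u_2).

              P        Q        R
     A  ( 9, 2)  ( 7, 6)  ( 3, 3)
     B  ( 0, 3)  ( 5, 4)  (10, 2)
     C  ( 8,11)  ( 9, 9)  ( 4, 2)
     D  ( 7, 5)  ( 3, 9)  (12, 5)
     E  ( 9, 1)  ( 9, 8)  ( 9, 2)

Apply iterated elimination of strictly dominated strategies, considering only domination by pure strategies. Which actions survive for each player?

P2 drop R (Q beats it: A:6>3 B:4>2 C:9>2 D:9>5 E:8>2)
P1 drop B (A beats it: P:9>0 Q:7>5)
P1 drop D (A beats it: P:9>7 Q:7>3)
P1→{A,C,E} P2→{P,Q}

Remaining: P1:{A,C,E} P2:{P,Q}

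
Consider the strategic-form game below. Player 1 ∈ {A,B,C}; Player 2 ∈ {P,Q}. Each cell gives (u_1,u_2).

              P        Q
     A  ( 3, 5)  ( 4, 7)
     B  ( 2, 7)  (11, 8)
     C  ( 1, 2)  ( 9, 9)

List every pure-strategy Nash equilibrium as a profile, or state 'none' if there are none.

Nash profiles: (B,Q)

(A,P): not NE [P2→Q gives 7>5]
(A,Q): not NE [P1→B gives 11>4]
(B,P): not NE [P1→A gives 3>2; P2→Q gives 8>7]
(B,Q): NE
(C,P): not NE [P1→A gives 3>1; P2→Q gives 9>2]
(C,Q): not NE [P1→B gives 11>9]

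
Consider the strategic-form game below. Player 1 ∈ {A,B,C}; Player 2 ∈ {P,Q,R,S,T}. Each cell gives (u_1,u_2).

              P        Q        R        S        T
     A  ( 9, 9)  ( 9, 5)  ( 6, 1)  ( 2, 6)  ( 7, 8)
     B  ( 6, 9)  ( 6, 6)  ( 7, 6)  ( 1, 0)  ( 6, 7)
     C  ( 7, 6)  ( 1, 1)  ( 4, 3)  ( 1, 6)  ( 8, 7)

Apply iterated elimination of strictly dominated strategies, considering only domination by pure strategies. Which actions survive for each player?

Survivors P1:{A,C} P2:{P,T}

P2 drop Q (P beats it: A:9>5 B:9>6 C:6>1)
P2 drop R (P beats it: A:9>1 B:9>6 C:6>3)
P1 drop B (A beats it: P:9>6 S:2>1 T:7>6)
P2 drop S (T beats it: A:8>6 C:7>6)
P1→{A,C} P2→{P,T}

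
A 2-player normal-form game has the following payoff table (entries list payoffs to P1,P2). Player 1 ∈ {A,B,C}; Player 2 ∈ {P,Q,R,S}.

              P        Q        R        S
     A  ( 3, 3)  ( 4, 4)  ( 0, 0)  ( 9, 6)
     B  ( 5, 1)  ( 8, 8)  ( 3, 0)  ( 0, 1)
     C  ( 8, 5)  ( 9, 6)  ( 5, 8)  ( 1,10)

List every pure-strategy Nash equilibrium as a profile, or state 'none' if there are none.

(A,P): not NE [P1→C gives 8>3; P2→S gives 6>3]
(A,Q): not NE [P1→C gives 9>4; P2→S gives 6>4]
(A,R): not NE [P1→C gives 5>0; P2→S gives 6>0]
(A,S): NE
(B,P): not NE [P1→C gives 8>5; P2→Q gives 8>1]
(B,Q): not NE [P1→C gives 9>8]
(B,R): not NE [P1→C gives 5>3; P2→Q gives 8>0]
(B,S): not NE [P1→A gives 9>0; P2→Q gives 8>1]
(C,P): not NE [P2→S gives 10>5]
(C,Q): not NE [P2→S gives 10>6]
(C,R): not NE [P2→S gives 10>8]
(C,S): not NE [P1→A gives 9>1]

NE set: (A,S)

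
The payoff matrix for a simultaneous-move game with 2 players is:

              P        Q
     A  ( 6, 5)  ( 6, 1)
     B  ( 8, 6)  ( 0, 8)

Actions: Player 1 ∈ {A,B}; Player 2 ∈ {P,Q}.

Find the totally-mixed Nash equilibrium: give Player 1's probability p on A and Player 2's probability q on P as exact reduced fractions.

(p,q) = (1/3, 3/4)

P1 indiff ⇒ q·6+(1-q)·6 = q·8+(1-q)·0 ⇒ q(-2) = (1-q)(-6) ⇒ q = 3/4
P2 indiff ⇒ p·5+(1-p)·6 = p·1+(1-p)·8 ⇒ p(4) = (1-p)(2) ⇒ p = 1/3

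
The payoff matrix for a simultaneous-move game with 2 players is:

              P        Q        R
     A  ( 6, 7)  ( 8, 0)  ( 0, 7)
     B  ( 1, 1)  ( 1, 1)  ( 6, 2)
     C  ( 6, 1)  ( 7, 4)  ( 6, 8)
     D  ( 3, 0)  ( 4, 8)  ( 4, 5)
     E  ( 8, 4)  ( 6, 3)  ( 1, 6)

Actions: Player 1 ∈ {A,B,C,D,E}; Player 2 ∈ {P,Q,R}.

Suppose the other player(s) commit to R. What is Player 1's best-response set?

P1 best: {B,C}

u_1(A vs R) = 0
u_1(B vs R) = 6
u_1(C vs R) = 6
u_1(D vs R) = 4
u_1(E vs R) = 1
max payoff 6 at {B,C}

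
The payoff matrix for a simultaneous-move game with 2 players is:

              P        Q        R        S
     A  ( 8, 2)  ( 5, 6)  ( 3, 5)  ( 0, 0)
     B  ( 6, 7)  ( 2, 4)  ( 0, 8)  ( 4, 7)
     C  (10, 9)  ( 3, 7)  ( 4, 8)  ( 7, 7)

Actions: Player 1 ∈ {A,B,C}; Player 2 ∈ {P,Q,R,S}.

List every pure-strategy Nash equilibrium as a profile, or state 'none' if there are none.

(A,P): not NE [P1→C gives 10>8; P2→Q gives 6>2]
(A,Q): NE
(A,R): not NE [P1→C gives 4>3; P2→Q gives 6>5]
(A,S): not NE [P1→C gives 7>0; P2→Q gives 6>0]
(B,P): not NE [P1→C gives 10>6; P2→R gives 8>7]
(B,Q): not NE [P1→A gives 5>2; P2→R gives 8>4]
(B,R): not NE [P1→C gives 4>0]
(B,S): not NE [P1→C gives 7>4; P2→R gives 8>7]
(C,P): NE
(C,Q): not NE [P1→A gives 5>3; P2→P gives 9>7]
(C,R): not NE [P2→P gives 9>8]
(C,S): not NE [P2→P gives 9>7]

PSNE = {(A,Q), (C,P)}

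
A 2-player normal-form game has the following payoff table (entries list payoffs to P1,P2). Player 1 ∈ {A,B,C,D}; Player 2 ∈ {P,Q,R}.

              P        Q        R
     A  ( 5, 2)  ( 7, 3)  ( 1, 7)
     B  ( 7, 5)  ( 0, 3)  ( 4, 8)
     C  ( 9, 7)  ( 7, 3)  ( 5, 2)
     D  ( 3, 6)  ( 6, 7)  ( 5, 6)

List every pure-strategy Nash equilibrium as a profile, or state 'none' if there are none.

(A,P): not NE [P1→C gives 9>5; P2→R gives 7>2]
(A,Q): not NE [P2→R gives 7>3]
(A,R): not NE [P1→D gives 5>1]
(B,P): not NE [P1→C gives 9>7; P2→R gives 8>5]
(B,Q): not NE [P1→C gives 7>0; P2→R gives 8>3]
(B,R): not NE [P1→D gives 5>4]
(C,P): NE
(C,Q): not NE [P2→P gives 7>3]
(C,R): not NE [P2→P gives 7>2]
(D,P): not NE [P1→C gives 9>3; P2→Q gives 7>6]
(D,Q): not NE [P1→C gives 7>6]
(D,R): not NE [P2→Q gives 7>6]

NE set: (C,P)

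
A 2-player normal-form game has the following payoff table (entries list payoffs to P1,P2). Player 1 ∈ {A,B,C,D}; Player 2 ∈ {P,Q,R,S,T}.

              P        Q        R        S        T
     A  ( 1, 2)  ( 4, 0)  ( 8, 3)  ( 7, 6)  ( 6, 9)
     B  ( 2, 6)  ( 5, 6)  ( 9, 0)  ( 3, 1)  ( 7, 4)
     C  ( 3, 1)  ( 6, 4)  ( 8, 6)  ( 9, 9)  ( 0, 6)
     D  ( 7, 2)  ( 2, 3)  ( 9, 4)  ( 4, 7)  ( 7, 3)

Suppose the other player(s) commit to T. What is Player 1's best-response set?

BR_1 = {B,D}

u_1(A vs T) = 6
u_1(B vs T) = 7
u_1(C vs T) = 0
u_1(D vs T) = 7
max payoff 7 at {B,D}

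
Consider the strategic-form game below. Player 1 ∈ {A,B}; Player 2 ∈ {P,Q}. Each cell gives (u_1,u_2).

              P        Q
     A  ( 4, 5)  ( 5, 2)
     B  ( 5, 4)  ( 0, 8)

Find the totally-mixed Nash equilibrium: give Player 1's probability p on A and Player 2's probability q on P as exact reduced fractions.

P1 mixes 4/7 on A; P2 mixes 5/6 on P

P1 indiff ⇒ q·4+(1-q)·5 = q·5+(1-q)·0 ⇒ q(-1) = (1-q)(-5) ⇒ q = 5/6
P2 indiff ⇒ p·5+(1-p)·4 = p·2+(1-p)·8 ⇒ p(3) = (1-p)(4) ⇒ p = 4/7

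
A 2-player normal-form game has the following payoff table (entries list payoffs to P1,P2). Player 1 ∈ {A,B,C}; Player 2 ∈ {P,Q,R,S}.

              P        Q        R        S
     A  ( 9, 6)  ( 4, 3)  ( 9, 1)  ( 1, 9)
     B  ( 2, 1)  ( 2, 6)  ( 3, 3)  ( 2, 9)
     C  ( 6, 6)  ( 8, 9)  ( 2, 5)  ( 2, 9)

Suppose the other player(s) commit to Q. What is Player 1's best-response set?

u_1(A vs Q) = 4
u_1(B vs Q) = 2
u_1(C vs Q) = 8
max payoff 8 at {C}

argmax u_1 = {C}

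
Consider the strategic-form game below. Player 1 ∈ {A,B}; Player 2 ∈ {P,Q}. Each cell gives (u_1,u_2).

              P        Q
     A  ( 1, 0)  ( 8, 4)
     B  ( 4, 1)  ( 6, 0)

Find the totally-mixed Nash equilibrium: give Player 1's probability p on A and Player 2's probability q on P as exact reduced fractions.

P1 mixes 1/5 on A; P2 mixes 2/5 on P

P1 indiff ⇒ q·1+(1-q)·8 = q·4+(1-q)·6 ⇒ q(-3) = (1-q)(-2) ⇒ q = 2/5
P2 indiff ⇒ p·0+(1-p)·1 = p·4+(1-p)·0 ⇒ p(-4) = (1-p)(-1) ⇒ p = 1/5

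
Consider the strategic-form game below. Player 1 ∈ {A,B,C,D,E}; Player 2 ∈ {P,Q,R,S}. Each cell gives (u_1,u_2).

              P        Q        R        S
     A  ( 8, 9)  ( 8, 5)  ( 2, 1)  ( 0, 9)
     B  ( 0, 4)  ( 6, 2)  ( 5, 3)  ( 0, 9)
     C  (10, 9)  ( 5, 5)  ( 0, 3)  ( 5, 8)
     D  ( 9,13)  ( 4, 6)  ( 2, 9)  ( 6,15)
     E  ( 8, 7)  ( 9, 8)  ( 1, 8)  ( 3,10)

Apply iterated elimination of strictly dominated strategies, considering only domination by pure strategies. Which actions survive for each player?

P2 drop Q (S beats it: A:9>5 B:9>2 C:8>5 D:15>6 E:10>8)
P1 drop E (D beats it: P:9>8 R:2>1 S:6>3)
P2 drop R (P beats it: A:9>1 B:4>3 C:9>3 D:13>9)
P1 drop A (C beats it: P:10>8 S:5>0)
P1 drop B (C beats it: P:10>0 S:5>0)
P1→{C,D} P2→{P,S}

Survivors P1:{C,D} P2:{P,S}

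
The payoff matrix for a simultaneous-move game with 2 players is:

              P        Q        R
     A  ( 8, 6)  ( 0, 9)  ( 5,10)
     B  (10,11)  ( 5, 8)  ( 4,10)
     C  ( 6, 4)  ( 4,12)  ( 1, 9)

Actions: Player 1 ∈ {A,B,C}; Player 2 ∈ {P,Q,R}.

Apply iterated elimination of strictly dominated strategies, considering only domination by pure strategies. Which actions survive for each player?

IESDS → P1:{A,B} P2:{P,R}

P1 drop C (B beats it: P:10>6 Q:5>4 R:4>1)
P2 drop Q (R beats it: A:10>9 B:10>8)
P1→{A,B} P2→{P,R}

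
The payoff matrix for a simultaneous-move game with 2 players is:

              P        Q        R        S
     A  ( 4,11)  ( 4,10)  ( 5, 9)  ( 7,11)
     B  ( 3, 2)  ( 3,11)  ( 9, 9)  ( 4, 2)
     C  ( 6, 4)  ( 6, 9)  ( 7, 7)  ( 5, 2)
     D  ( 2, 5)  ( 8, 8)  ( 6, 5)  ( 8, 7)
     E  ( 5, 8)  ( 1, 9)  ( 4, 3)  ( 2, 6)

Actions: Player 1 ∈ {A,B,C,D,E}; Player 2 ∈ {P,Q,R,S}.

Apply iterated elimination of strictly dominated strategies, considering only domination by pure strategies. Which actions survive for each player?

Survivors P1:{A,C,D} P2:{P,Q,S}

P1 drop E (C beats it: P:6>5 Q:6>1 R:7>4 S:5>2)
P2 drop R (Q beats it: A:10>9 B:11>9 C:9>7 D:8>5)
P1 drop B (A beats it: P:4>3 Q:4>3 S:7>4)
P1→{A,C,D} P2→{P,Q,S}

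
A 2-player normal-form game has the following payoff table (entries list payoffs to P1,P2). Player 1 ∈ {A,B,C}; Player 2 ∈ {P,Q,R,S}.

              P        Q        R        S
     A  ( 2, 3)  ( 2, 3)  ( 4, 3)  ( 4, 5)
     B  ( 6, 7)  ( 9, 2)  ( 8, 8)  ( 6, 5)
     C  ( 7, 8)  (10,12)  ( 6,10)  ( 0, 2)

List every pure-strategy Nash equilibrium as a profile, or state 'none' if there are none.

(A,P): not NE [P1→C gives 7>2; P2→S gives 5>3]
(A,Q): not NE [P1→C gives 10>2; P2→S gives 5>3]
(A,R): not NE [P1→B gives 8>4; P2→S gives 5>3]
(A,S): not NE [P1→B gives 6>4]
(B,P): not NE [P1→C gives 7>6; P2→R gives 8>7]
(B,Q): not NE [P1→C gives 10>9; P2→R gives 8>2]
(B,R): NE
(B,S): not NE [P2→R gives 8>5]
(C,P): not NE [P2→Q gives 12>8]
(C,Q): NE
(C,R): not NE [P1→B gives 8>6; P2→Q gives 12>10]
(C,S): not NE [P1→B gives 6>0; P2→Q gives 12>2]

NE set: (B,R), (C,Q)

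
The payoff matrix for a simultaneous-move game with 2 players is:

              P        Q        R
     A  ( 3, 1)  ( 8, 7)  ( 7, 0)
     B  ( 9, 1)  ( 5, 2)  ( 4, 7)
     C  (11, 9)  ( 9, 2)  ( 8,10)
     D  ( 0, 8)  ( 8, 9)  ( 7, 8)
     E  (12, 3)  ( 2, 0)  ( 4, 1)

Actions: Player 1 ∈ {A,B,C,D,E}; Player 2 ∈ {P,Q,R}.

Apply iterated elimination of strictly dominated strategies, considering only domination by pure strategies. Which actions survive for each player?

Survivors P1:{C,E} P2:{P,R}

P1 drop A (C beats it: P:11>3 Q:9>8 R:8>7)
P1 drop B (C beats it: P:11>9 Q:9>5 R:8>4)
P1 drop D (C beats it: P:11>0 Q:9>8 R:8>7)
P2 drop Q (P beats it: C:9>2 E:3>0)
P1→{C,E} P2→{P,R}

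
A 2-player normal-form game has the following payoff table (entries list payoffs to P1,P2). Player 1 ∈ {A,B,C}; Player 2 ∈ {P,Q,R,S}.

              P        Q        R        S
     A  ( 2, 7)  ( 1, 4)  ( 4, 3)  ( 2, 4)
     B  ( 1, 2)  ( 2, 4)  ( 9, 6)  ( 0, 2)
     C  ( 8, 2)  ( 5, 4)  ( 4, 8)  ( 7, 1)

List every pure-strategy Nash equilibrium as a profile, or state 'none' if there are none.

PSNE = {(B,R)}

(A,P): not NE [P1→C gives 8>2]
(A,Q): not NE [P1→C gives 5>1; P2→P gives 7>4]
(A,R): not NE [P1→B gives 9>4; P2→P gives 7>3]
(A,S): not NE [P1→C gives 7>2; P2→P gives 7>4]
(B,P): not NE [P1→C gives 8>1; P2→R gives 6>2]
(B,Q): not NE [P1→C gives 5>2; P2→R gives 6>4]
(B,R): NE
(B,S): not NE [P1→C gives 7>0; P2→R gives 6>2]
(C,P): not NE [P2→R gives 8>2]
(C,Q): not NE [P2→R gives 8>4]
(C,R): not NE [P1→B gives 9>4]
(C,S): not NE [P2→R gives 8>1]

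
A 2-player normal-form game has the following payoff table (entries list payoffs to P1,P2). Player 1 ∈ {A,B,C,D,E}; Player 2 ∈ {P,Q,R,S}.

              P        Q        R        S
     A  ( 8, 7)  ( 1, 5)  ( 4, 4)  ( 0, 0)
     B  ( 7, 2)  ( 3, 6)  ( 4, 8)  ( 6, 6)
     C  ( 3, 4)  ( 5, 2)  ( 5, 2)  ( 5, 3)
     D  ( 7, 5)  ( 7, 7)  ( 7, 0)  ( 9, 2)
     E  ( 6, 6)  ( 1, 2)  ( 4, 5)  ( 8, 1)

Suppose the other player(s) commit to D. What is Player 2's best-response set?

BR_2 = {Q}

u_2(P vs D) = 5
u_2(Q vs D) = 7
u_2(R vs D) = 0
u_2(S vs D) = 2
max payoff 7 at {Q}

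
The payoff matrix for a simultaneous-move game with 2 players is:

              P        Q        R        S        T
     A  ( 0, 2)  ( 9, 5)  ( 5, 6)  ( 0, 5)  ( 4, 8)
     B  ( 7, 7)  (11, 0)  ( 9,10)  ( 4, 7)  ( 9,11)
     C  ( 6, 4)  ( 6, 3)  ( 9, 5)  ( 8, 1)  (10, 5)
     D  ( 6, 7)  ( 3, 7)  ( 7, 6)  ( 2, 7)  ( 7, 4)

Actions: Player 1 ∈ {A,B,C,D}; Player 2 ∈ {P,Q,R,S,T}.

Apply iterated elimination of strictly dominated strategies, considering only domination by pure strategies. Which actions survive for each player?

P1 drop A (B beats it: P:7>0 Q:11>9 R:9>5 S:4>0 T:9>4)
P1 drop D (B beats it: P:7>6 Q:11>3 R:9>7 S:4>2 T:9>7)
P2 drop P (R beats it: B:10>7 C:5>4)
P2 drop Q (R beats it: B:10>0 C:5>3)
P2 drop S (R beats it: B:10>7 C:5>1)
P1→{B,C} P2→{R,T}

IESDS → P1:{B,C} P2:{R,T}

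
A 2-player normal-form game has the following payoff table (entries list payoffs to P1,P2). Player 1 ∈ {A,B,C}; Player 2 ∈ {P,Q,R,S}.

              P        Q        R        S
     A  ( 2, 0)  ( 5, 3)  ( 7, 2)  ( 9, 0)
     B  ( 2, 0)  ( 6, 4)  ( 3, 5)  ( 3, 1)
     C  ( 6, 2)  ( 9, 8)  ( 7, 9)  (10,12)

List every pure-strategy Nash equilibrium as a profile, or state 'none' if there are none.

(A,P): not NE [P1→C gives 6>2; P2→Q gives 3>0]
(A,Q): not NE [P1→C gives 9>5]
(A,R): not NE [P2→Q gives 3>2]
(A,S): not NE [P1→C gives 10>9; P2→Q gives 3>0]
(B,P): not NE [P1→C gives 6>2; P2→R gives 5>0]
(B,Q): not NE [P1→C gives 9>6; P2→R gives 5>4]
(B,R): not NE [P1→C gives 7>3]
(B,S): not NE [P1→C gives 10>3; P2→R gives 5>1]
(C,P): not NE [P2→S gives 12>2]
(C,Q): not NE [P2→S gives 12>8]
(C,R): not NE [P2→S gives 12>9]
(C,S): NE

Nash profiles: (C,S)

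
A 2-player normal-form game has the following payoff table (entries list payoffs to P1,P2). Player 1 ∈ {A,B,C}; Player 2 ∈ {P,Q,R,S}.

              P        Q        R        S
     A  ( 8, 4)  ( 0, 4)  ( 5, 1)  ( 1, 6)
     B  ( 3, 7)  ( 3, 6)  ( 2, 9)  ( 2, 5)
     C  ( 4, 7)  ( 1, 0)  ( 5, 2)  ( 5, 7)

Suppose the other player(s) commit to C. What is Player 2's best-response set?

BR_2 = {P,S}

u_2(P vs C) = 7
u_2(Q vs C) = 0
u_2(R vs C) = 2
u_2(S vs C) = 7
max payoff 7 at {P,S}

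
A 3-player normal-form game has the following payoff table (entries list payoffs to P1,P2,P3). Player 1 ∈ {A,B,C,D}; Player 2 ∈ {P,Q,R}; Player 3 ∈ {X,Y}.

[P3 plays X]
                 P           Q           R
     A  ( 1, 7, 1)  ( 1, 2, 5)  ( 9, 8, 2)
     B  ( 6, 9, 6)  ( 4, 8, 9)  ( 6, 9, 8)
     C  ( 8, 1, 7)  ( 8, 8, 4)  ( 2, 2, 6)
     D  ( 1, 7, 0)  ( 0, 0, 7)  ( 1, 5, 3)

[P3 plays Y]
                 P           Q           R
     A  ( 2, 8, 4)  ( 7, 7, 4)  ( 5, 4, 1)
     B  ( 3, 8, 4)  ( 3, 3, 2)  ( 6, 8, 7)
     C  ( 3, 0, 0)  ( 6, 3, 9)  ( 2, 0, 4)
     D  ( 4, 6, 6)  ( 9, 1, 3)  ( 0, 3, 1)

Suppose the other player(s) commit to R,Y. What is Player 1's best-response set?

u_1(A vs R,Y) = 5
u_1(B vs R,Y) = 6
u_1(C vs R,Y) = 2
u_1(D vs R,Y) = 0
max payoff 6 at {B}

P1 best: {B}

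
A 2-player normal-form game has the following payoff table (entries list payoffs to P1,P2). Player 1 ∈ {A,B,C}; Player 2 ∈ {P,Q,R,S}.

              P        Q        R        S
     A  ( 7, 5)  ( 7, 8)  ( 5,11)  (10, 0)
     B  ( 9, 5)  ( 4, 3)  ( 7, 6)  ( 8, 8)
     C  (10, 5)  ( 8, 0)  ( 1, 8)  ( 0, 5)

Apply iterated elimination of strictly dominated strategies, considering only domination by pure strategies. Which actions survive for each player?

P2 drop P (R beats it: A:11>5 B:6>5 C:8>5)
P2 drop Q (R beats it: A:11>8 B:6>3 C:8>0)
P1 drop C (A beats it: R:5>1 S:10>0)
P1→{A,B} P2→{R,S}

IESDS → P1:{A,B} P2:{R,S}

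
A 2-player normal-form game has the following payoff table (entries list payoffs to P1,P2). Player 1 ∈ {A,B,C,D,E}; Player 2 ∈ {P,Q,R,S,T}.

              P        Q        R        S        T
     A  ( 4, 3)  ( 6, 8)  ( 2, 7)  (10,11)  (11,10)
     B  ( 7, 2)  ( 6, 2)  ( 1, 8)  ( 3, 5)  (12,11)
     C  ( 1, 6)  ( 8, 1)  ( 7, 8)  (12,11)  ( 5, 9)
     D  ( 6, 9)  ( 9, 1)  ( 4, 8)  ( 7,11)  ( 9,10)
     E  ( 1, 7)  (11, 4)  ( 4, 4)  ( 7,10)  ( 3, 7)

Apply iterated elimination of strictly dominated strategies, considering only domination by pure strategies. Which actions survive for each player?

P2 drop P (S beats it: A:11>3 B:5>2 C:11>6 D:11>9 E:10>7)
P2 drop Q (S beats it: A:11>8 B:5>2 C:11>1 D:11>1 E:10>4)
P1 drop E (C beats it: R:7>4 S:12>7 T:5>3)
P2 drop R (T beats it: A:10>7 B:11>8 C:9>8 D:10>8)
P1 drop D (A beats it: S:10>7 T:11>9)
P1→{A,B,C} P2→{S,T}

Remaining: P1:{A,B,C} P2:{S,T}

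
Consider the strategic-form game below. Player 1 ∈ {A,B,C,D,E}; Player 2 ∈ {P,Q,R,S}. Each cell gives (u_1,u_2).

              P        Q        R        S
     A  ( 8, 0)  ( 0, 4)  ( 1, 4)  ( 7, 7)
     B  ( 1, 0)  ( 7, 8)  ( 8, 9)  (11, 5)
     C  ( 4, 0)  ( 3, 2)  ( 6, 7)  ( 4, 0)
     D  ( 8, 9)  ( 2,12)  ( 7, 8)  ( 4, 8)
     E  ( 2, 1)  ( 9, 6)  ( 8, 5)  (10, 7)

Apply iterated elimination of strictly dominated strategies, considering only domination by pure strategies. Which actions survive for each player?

Survivors P1:{B,E} P2:{Q,R,S}

P2 drop P (Q beats it: A:4>0 B:8>0 C:2>0 D:12>9 E:6>1)
P1 drop A (B beats it: Q:7>0 R:8>1 S:11>7)
P1 drop C (B beats it: Q:7>3 R:8>6 S:11>4)
P1 drop D (B beats it: Q:7>2 R:8>7 S:11>4)
P1→{B,E} P2→{Q,R,S}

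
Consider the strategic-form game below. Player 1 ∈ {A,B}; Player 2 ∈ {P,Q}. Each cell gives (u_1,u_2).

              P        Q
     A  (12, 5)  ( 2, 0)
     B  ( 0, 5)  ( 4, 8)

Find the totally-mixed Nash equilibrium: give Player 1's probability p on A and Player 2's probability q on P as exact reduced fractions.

(p,q) = (3/8, 1/7)

P1 indiff ⇒ q·12+(1-q)·2 = q·0+(1-q)·4 ⇒ q(12) = (1-q)(2) ⇒ q = 1/7
P2 indiff ⇒ p·5+(1-p)·5 = p·0+(1-p)·8 ⇒ p(5) = (1-p)(3) ⇒ p = 3/8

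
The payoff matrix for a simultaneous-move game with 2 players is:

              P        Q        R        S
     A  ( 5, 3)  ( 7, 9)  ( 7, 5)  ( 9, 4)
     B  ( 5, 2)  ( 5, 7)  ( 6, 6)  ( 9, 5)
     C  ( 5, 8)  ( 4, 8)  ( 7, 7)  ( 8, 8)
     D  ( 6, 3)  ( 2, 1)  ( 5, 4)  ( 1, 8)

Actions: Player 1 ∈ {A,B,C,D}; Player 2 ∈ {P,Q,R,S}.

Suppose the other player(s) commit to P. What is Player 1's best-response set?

argmax u_1 = {D}

u_1(A vs P) = 5
u_1(B vs P) = 5
u_1(C vs P) = 5
u_1(D vs P) = 6
max payoff 6 at {D}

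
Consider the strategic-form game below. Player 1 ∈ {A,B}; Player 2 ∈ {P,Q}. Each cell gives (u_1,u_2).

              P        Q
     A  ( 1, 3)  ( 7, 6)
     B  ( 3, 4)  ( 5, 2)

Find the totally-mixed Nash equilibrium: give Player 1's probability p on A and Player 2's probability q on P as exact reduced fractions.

P1 indiff ⇒ q·1+(1-q)·7 = q·3+(1-q)·5 ⇒ q(-2) = (1-q)(-2) ⇒ q = 1/2
P2 indiff ⇒ p·3+(1-p)·4 = p·6+(1-p)·2 ⇒ p(-3) = (1-p)(-2) ⇒ p = 2/5

p=2/5, q=1/2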